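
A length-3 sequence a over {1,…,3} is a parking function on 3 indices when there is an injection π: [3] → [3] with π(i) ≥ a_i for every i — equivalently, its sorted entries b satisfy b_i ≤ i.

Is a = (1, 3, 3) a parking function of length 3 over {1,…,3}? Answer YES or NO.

Rearranged: b = (1, 3, 3).
  b_1=1 ≤ 1
  b_2=3 > 2
  fails at i=2 ⇒ NO

NO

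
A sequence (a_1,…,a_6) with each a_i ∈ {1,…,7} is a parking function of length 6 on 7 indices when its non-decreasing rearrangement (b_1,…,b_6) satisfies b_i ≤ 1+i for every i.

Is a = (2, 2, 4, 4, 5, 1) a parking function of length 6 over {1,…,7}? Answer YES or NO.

YES

Sorted: b = (1, 2, 2, 4, 4, 5).
  b_1=1 ≤ 2
  b_2=2 ≤ 3
  b_3=2 ≤ 4
  b_4=4 ≤ 5
  b_5=4 ≤ 6
  b_6=5 ≤ 7
All bounds hold ⇒ YES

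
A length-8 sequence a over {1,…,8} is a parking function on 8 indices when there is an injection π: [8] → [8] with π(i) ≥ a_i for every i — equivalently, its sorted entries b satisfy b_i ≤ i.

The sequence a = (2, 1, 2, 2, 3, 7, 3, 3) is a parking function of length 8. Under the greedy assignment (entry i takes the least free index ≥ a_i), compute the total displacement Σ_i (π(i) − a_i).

Σπ(i) = 1+…+8 = 36; Σa = 2+1+2+2+3+7+3+3 = 23; disp = 36−23 = 13.

13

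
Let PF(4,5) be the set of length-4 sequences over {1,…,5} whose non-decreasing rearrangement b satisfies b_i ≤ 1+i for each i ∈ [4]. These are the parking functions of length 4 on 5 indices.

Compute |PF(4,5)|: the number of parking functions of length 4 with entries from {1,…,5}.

|PF(4,5)| = 2·6^3 = 2 · 216 = 432 (Pollak)
E.g. (3,3,5,2) → sorted (2,3,3,5): b_i ≤ 1+i ∀i, a PF.

432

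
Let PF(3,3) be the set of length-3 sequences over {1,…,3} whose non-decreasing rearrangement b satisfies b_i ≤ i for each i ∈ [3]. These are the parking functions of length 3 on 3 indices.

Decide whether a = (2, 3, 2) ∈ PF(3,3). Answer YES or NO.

NO

Sorted: b = (2, 2, 3).
  b_1=2 > 1
  fails at i=1 ⇒ NO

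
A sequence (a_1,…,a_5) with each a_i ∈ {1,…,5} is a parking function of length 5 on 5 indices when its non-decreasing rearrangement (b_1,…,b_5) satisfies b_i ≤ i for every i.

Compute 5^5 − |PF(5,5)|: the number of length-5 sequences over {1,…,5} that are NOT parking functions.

Count = (6−5)·6^(5−1) = 1 · 1296 = 1296 [KW]
Example (1,2,5,5,3) → sorted (1,2,3,5,5): b_4=5>4, not a PF.
5^5 − 1296 = 3125 − 1296 = 1829

1829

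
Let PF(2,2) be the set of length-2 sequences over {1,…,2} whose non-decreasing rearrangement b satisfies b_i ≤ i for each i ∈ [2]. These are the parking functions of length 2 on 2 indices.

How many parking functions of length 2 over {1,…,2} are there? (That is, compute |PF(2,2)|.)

|PF| = (3−2)·3^(2−1) = 1×3 = 3 (Konheim–Weiss)
One tuple (1,1) → sorted (1,1): b_i ≤ i ∀i, a PF.

3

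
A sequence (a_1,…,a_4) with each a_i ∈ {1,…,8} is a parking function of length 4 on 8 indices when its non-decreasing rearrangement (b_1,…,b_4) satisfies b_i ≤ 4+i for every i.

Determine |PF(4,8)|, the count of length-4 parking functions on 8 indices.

3645

|PF| = (8−4+1)·(8+1)^(4−1) = 5 · 729 = 3645
E.g. (3,4,5,7) → sorted (3,4,5,7): b_i ≤ 4+i ∀i, a PF.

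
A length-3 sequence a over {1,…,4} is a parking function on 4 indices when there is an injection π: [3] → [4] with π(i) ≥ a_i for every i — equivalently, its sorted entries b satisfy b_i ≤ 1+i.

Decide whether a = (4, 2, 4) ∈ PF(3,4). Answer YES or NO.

NO

Order a: b = (2, 4, 4).
  b_1=2 ≤ 2
  b_2=4 > 3
  fails at i=2 ⇒ NO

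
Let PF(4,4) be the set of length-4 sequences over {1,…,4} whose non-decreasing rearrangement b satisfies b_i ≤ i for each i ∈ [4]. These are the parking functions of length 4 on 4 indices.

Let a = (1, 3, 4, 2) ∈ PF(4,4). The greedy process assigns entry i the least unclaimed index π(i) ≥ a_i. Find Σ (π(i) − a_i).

0

Σπ = 10 ({1..4} each once); Σa = 1+3+4+2 = 10; disp = 10−10 = 0.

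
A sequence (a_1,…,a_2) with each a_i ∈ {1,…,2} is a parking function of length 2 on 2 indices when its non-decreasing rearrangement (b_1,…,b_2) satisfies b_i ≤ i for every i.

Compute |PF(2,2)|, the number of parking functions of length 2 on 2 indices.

Count = (2+1−2)·(2+1)^{2−1} = 1·3 = 3 [KW]
Check (2,1) → sorted (1,2): b_i ≤ i ∀i, a PF.

3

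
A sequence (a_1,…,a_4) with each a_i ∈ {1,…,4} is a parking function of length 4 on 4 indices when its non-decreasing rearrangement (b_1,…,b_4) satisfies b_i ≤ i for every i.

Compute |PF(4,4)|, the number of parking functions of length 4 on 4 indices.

125

|PF| = (4−4+1)·(4+1)^(4−1) = 1·125 = 125 (Pollak)
Check (3,3,1,2) → sorted (1,2,3,3): b_i ≤ i ∀i, a PF.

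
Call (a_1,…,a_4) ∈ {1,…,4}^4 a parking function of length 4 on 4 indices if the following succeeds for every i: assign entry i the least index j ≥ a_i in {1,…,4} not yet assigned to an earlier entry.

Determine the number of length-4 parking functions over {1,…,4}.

#PF = (4+1−4)·(4+1)^{4−1} = 1·125 = 125 (Pollak)
E.g. (3,4,2,1) → sorted (1,2,3,4): b_i ≤ i ∀i, a PF.

125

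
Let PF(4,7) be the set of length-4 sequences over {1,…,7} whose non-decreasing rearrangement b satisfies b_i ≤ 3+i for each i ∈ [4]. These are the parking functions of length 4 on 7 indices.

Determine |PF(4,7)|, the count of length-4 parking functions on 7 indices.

#PF = (7+1−4)·(7+1)^{4−1} = 4×512 = 2048 (Pollak)
One tuple (5,7,4,6) → sorted (4,5,6,7): b_i ≤ 3+i ∀i, a PF.

2048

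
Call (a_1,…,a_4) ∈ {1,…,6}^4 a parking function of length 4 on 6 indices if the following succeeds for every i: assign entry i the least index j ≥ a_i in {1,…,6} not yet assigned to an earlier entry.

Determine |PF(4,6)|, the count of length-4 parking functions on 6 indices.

1029

Count = (6+1−4)·(6+1)^{4−1} = 3·343 = 1029
Example (6,4,3,2) → sorted (2,3,4,6): b_i ≤ 2+i ∀i, a PF.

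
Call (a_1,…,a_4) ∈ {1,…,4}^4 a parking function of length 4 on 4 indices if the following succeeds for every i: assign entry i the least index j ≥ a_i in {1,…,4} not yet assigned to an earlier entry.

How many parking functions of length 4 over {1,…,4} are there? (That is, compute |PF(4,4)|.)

|PF| = 1·5^3 = 1·125 = 125 (Pollak)
Example (3,4,2,1) → sorted (1,2,3,4): b_i ≤ i ∀i, a PF.

125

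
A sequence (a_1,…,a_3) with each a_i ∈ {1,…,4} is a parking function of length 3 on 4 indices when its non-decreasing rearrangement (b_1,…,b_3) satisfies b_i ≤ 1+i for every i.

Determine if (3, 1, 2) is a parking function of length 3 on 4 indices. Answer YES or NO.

YES

Rearranged: b = (1, 2, 3).
  b_1=1 ≤ 2
  b_2=2 ≤ 3
  b_3=3 ≤ 4
All bounds hold ⇒ YES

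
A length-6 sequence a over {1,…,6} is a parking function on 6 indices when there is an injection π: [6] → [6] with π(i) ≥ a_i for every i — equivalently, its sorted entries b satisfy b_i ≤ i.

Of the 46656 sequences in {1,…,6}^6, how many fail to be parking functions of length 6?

#PF = (6+1−6)·(6+1)^{6−1} = 1·16807 = 16807 (Konheim–Weiss)
One tuple (5,3,3,4,3,3) → sorted (3,3,3,3,4,5): b_1=3>1, not a PF.
6^6 − 16807 = 46656 − 16807 = 29849

29849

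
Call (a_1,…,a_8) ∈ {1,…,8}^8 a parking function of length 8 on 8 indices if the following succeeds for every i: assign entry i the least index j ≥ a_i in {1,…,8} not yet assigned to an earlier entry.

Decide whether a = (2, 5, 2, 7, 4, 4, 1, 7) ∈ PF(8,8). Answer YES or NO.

Order a: b = (1, 2, 2, 4, 4, 5, 7, 7).
  b_1=1 ≤ 1
  b_2=2 ≤ 2
  b_3=2 ≤ 3
  b_4=4 ≤ 4
  b_5=4 ≤ 5
  b_6=5 ≤ 6
  b_7=7 ≤ 7
  b_8=7 ≤ 8
All bounds hold ⇒ YES

YES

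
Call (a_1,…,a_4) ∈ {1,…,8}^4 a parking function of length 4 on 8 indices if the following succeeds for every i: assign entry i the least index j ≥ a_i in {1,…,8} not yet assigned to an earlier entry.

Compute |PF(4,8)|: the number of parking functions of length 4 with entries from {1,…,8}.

|PF(4,8)| = (9−4)·9^(4−1) = 5 · 729 = 3645 (Konheim–Weiss)
Example (5,3,8,3) → sorted (3,3,5,8): b_i ≤ 4+i ∀i, a PF.

3645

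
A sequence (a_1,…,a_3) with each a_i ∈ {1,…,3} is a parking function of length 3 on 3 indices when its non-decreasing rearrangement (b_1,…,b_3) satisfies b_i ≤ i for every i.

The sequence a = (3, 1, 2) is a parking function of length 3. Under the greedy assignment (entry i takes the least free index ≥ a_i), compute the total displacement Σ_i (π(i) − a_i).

Σπ = 3·4/2 = 6 (π permutes [3]); Σa = 3+1+2 = 6; disp = 6−6 = 0.

0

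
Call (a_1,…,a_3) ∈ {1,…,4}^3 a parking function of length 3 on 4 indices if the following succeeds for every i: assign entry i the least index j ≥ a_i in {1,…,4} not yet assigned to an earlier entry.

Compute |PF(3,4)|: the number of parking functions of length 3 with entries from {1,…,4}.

50

|PF(3,4)| = (4−3+1)·(4+1)^(3−1) = 2×25 = 50
E.g. (1,4,2) → sorted (1,2,4): b_i ≤ 1+i ∀i, a PF.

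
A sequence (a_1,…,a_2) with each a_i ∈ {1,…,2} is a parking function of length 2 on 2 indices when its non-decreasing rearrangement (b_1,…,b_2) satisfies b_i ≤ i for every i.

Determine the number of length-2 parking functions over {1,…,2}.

3

|PF| = (3−2)·3^(2−1) = 1×3 = 3 (Konheim–Weiss)
Check (1,2) → sorted (1,2): b_i ≤ i ∀i, a PF.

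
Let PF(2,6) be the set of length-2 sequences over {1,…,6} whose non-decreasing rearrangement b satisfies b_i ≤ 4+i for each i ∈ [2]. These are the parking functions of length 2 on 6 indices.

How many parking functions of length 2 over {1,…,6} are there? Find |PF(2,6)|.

35

|PF| = (6+1−2)·(6+1)^{2−1} = 5 · 7 = 35 [KW]
Example (5,2) → sorted (2,5): b_i ≤ 4+i ∀i, a PF.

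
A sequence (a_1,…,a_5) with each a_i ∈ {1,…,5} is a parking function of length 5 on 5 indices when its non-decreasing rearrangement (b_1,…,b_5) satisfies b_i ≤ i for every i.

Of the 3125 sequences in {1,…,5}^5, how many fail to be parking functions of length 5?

1829

Count = 1·6^4 = 1×1296 = 1296 (Pollak)
Example (2,1,5,3,5) → sorted (1,2,3,5,5): b_4=5>4, not a PF.
5^5 − 1296 = 3125 − 1296 = 1829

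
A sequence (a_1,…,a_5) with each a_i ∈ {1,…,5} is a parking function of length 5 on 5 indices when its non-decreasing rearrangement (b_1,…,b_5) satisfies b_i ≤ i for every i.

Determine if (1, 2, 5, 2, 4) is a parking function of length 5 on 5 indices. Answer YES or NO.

Rearranged: b = (1, 2, 2, 4, 5).
  b_1=1 ≤ 1
  b_2=2 ≤ 2
  b_3=2 ≤ 3
  b_4=4 ≤ 4
  b_5=5 ≤ 5
All bounds hold ⇒ YES

YES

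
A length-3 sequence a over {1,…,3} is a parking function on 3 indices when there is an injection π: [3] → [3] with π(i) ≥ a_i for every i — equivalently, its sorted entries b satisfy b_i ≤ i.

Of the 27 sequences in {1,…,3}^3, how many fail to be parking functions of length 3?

11

#PF = 1·4^2 = 1 · 16 = 16 [KW]
Check (3,3,2) → sorted (2,3,3): b_1=2>1, not a PF.
So 27 − 16 = 11 fail.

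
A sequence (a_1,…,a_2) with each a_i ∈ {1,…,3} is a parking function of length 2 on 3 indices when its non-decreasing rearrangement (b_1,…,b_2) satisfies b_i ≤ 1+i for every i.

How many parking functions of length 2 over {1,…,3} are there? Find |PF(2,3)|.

|PF| = 2·4^1 = 2×4 = 8
E.g. (1,3) → sorted (1,3): b_i ≤ 1+i ∀i, a PF.

8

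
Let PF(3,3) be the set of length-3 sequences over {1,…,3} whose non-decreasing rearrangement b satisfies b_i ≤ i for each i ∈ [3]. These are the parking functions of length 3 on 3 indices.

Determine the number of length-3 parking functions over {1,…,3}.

#PF = (4−3)·4^(3−1) = 1 · 16 = 16 [KW]
E.g. (3,1,1) → sorted (1,1,3): b_i ≤ i ∀i, a PF.

16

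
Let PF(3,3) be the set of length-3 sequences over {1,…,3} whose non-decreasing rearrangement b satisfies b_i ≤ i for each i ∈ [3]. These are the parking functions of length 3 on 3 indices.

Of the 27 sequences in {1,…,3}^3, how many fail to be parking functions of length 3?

|PF| = (4−3)·4^(3−1) = 1×16 = 16
Example (3,2,3) → sorted (2,3,3): b_1=2>1, not a PF.
So 27 − 16 = 11 fail.

11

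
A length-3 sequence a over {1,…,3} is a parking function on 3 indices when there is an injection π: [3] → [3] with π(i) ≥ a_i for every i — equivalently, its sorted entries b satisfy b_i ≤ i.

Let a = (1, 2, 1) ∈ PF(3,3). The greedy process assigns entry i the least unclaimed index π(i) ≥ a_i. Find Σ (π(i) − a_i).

Σπ = 3·4/2 = 6 (π permutes [3]); Σa = 1+2+1 = 4; disp = 6−4 = 2.

2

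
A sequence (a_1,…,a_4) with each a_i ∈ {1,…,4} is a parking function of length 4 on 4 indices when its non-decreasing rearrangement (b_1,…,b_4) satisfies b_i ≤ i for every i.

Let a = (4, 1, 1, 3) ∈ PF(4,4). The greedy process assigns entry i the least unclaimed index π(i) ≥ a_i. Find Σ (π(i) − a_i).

Σπ(i) = 1+…+4 = 10; Σa = 4+1+1+3 = 9; disp = 10−9 = 1.

1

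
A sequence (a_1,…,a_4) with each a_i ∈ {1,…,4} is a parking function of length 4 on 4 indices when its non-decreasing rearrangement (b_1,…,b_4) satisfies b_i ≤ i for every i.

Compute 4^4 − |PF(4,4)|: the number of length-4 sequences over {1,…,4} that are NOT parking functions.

131

|PF(4,4)| = (4−4+1)·(4+1)^(4−1) = 1·125 = 125 (Pollak)
Example (3,4,1,4) → sorted (1,3,4,4): b_2=3>2, not a PF.
Total 256; non-PF = 256−125 = 131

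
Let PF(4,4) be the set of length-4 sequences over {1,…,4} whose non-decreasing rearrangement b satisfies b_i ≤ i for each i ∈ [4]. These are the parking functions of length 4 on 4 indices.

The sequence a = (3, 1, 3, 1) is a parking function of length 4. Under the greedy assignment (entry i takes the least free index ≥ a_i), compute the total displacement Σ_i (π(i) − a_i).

Σπ(i) = 1+…+4 = 10; Σa = 3+1+3+1 = 8; disp = 10−8 = 2.

2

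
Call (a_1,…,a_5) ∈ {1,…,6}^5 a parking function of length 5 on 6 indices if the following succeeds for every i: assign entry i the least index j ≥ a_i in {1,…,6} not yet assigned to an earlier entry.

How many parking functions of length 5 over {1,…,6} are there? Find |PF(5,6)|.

#PF = 2·7^4 = 2×2401 = 4802 (Pollak)
Example (4,2,2,5,4) → sorted (2,2,4,4,5): b_i ≤ 1+i ∀i, a PF.

4802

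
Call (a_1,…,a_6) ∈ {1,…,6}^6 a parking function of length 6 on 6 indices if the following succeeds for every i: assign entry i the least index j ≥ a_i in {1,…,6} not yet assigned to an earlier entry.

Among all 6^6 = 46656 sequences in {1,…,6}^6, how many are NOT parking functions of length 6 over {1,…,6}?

29849

#PF = 1·7^5 = 1×16807 = 16807
Example (5,2,2,6,6,1) → sorted (1,2,2,5,6,6): b_4=5>4, not a PF.
So 46656 − 16807 = 29849 fail.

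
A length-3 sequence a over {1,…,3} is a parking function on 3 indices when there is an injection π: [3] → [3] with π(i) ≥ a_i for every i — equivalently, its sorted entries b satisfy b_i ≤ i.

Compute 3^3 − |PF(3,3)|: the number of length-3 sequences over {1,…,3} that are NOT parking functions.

|PF(3,3)| = (4−3)·4^(3−1) = 1×16 = 16 [KW]
E.g. (3,1,3) → sorted (1,3,3): b_2=3>2, not a PF.
3^3 − 16 = 27 − 16 = 11

11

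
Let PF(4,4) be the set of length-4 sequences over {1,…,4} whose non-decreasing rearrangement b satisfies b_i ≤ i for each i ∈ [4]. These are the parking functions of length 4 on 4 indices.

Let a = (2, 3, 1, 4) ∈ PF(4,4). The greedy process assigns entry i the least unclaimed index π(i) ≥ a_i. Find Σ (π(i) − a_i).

Σπ = 4·5/2 = 10 (π permutes [4]); Σa = 2+3+1+4 = 10; disp = 10−10 = 0.

0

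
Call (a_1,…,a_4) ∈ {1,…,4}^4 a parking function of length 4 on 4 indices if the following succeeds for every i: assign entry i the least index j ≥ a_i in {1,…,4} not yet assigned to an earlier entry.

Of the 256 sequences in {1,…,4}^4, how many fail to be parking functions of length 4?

131

|PF(4,4)| = 1·5^3 = 1·125 = 125 [KW]
Example (3,3,3,3) → sorted (3,3,3,3): b_1=3>1, not a PF.
So 256 − 125 = 131 fail.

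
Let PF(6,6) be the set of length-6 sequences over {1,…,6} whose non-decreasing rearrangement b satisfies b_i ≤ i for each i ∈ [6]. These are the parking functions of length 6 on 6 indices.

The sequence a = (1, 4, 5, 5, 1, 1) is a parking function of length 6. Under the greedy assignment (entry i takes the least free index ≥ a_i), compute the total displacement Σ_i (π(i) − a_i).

4

Σπ = 21 ({1..6} each once); Σa = 1+4+5+5+1+1 = 17; disp = 21−17 = 4.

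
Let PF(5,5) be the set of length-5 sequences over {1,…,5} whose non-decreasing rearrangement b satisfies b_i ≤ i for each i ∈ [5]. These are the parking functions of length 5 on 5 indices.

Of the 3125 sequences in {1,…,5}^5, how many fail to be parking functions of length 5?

1829

|PF| = (5+1−5)·(5+1)^{5−1} = 1×1296 = 1296
E.g. (4,5,4,3,5) → sorted (3,4,4,5,5): b_1=3>1, not a PF.
So 3125 − 1296 = 1829 fail.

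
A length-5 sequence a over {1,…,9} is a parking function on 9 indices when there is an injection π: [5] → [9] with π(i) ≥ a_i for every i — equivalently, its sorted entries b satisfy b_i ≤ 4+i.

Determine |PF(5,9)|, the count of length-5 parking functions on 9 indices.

#PF = 5·10^4 = 5·10000 = 50000
E.g. (5,9,3,3,3) → sorted (3,3,3,5,9): b_i ≤ 4+i ∀i, a PF.

50000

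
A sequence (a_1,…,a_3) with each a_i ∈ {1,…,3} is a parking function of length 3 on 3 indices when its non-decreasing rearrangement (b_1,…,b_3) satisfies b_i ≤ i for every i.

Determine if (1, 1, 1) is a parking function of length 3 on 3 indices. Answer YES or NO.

YES

Rearranged: b = (1, 1, 1).
  b_1=1 ≤ 1
  b_2=1 ≤ 2
  b_3=1 ≤ 3
All bounds hold ⇒ YES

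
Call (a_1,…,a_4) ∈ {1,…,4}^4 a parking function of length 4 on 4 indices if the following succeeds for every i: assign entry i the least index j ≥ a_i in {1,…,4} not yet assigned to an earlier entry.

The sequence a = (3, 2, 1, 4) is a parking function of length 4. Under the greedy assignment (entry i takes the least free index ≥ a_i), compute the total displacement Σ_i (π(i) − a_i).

Σπ = 4·5/2 = 10 (π permutes [4]); Σa = 3+2+1+4 = 10; disp = 10−10 = 0.

0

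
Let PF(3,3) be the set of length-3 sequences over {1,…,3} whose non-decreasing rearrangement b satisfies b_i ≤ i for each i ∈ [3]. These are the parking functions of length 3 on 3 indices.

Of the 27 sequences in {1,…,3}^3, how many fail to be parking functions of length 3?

11

#PF = (3−3+1)·(3+1)^(3−1) = 1×16 = 16
One tuple (3,3,3) → sorted (3,3,3): b_1=3>1, not a PF.
3^3 − 16 = 27 − 16 = 11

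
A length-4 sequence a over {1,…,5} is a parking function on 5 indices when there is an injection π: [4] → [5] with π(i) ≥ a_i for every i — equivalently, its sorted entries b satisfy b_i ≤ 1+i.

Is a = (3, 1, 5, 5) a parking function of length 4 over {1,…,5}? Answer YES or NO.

Order a: b = (1, 3, 5, 5).
  b_1=1 ≤ 2
  b_2=3 ≤ 3
  b_3=5 > 4
  fails at i=3 ⇒ NO

NO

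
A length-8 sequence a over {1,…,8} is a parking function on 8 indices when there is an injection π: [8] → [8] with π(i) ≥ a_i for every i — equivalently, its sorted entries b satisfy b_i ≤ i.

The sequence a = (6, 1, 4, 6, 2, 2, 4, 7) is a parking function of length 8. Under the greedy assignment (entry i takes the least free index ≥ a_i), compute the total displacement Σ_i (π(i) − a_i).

Σπ = 8·9/2 = 36 (π permutes [8]); Σa = 6+1+4+6+2+2+4+7 = 32; disp = 36−32 = 4.

4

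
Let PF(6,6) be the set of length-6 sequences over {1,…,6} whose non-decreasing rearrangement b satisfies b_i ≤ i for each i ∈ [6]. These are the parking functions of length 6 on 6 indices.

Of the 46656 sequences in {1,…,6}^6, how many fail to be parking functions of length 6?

29849

#PF = 1·7^5 = 1·16807 = 16807
One tuple (6,3,4,5,4,5) → sorted (3,4,4,5,5,6): b_1=3>1, not a PF.
6^6 − 16807 = 46656 − 16807 = 29849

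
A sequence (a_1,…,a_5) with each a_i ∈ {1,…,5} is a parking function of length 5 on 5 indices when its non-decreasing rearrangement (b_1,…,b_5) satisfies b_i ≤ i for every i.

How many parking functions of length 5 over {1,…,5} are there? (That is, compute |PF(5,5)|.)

Count = (6−5)·6^(5−1) = 1×1296 = 1296 (Konheim–Weiss)
Example (2,4,1,4,2) → sorted (1,2,2,4,4): b_i ≤ i ∀i, a PF.

1296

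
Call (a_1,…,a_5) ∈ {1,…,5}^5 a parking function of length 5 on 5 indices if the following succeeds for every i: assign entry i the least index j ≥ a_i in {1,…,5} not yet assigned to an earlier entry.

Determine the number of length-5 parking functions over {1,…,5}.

Count = (5−5+1)·(5+1)^(5−1) = 1 · 1296 = 1296 (Pollak)
Example (2,1,4,2,4) → sorted (1,2,2,4,4): b_i ≤ i ∀i, a PF.

1296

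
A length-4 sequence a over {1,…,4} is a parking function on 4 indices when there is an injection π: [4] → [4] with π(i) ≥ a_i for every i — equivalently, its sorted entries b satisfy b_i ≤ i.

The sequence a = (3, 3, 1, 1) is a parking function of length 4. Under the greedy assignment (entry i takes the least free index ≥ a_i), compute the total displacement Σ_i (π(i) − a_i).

Σπ = 10 ({1..4} each once); Σa = 3+3+1+1 = 8; disp = 10−8 = 2.

2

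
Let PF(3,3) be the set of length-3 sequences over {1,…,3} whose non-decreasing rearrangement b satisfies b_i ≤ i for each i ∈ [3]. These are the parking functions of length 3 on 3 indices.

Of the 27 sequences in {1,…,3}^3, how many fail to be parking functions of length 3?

|PF| = (4−3)·4^(3−1) = 1×16 = 16 (Konheim–Weiss)
E.g. (2,3,3) → sorted (2,3,3): b_1=2>1, not a PF.
So 27 − 16 = 11 fail.

11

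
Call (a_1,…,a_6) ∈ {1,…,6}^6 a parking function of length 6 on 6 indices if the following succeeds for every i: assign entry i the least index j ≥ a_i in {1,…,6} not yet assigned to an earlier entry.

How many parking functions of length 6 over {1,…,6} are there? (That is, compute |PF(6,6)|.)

|PF(6,6)| = (6−6+1)·(6+1)^(6−1) = 1 · 16807 = 16807
One tuple (5,1,2,4,2,1) → sorted (1,1,2,2,4,5): b_i ≤ i ∀i, a PF.

16807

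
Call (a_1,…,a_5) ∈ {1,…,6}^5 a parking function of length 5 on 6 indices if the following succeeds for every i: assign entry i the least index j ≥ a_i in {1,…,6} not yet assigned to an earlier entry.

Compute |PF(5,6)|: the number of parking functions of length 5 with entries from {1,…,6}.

4802

|PF| = 2·7^4 = 2·2401 = 4802 [KW]
One tuple (2,6,2,2,2) → sorted (2,2,2,2,6): b_i ≤ 1+i ∀i, a PF.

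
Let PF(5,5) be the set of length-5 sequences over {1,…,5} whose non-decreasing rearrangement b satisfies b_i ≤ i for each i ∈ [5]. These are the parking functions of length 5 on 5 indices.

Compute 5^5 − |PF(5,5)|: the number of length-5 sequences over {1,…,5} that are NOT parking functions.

1829

#PF = (5+1−5)·(5+1)^{5−1} = 1 · 1296 = 1296 [KW]
Example (4,5,5,3,4) → sorted (3,4,4,5,5): b_1=3>1, not a PF.
Total 3125; non-PF = 3125−1296 = 1829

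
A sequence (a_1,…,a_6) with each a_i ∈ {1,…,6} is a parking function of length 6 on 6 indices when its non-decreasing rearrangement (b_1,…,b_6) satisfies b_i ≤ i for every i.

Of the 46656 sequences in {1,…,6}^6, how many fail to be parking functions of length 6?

|PF| = 1·7^5 = 1×16807 = 16807 [KW]
One tuple (5,2,6,1,6,1) → sorted (1,1,2,5,6,6): b_4=5>4, not a PF.
So 46656 − 16807 = 29849 fail.

29849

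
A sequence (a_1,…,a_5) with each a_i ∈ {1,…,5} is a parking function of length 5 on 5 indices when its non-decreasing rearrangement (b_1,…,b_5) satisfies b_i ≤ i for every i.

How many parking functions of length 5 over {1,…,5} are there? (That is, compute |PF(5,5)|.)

1296

|PF(5,5)| = (6−5)·6^(5−1) = 1·1296 = 1296
Check (2,2,1,3,5) → sorted (1,2,2,3,5): b_i ≤ i ∀i, a PF.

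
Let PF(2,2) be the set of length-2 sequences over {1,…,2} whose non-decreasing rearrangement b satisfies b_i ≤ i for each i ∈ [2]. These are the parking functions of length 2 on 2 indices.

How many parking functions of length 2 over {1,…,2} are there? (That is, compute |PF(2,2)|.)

Count = (2−2+1)·(2+1)^(2−1) = 1 · 3 = 3 (Pollak)
Example (2,1) → sorted (1,2): b_i ≤ i ∀i, a PF.

3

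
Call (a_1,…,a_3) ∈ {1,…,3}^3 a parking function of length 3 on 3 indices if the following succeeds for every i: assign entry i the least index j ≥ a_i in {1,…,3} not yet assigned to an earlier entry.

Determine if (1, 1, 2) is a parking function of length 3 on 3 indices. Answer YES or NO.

YES

Order a: b = (1, 1, 2).
  b_1=1 ≤ 1
  b_2=1 ≤ 2
  b_3=2 ≤ 3
All bounds hold ⇒ YES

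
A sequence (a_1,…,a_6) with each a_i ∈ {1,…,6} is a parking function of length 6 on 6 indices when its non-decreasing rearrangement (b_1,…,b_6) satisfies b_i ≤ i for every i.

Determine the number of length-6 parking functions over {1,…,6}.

|PF(6,6)| = 1·7^5 = 1 · 16807 = 16807
Example (3,1,1,2,1,5) → sorted (1,1,1,2,3,5): b_i ≤ i ∀i, a PF.

16807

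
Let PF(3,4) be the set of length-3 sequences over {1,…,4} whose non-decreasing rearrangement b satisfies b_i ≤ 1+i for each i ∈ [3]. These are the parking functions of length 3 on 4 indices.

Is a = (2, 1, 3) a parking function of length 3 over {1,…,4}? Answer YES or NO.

Sorted: b = (1, 2, 3).
  b_1=1 ≤ 2
  b_2=2 ≤ 3
  b_3=3 ≤ 4
All bounds hold ⇒ YES

YES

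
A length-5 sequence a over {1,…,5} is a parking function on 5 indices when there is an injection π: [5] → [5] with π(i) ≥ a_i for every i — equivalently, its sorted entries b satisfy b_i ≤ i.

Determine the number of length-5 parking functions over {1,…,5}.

1296

|PF(5,5)| = (5−5+1)·(5+1)^(5−1) = 1×1296 = 1296 [KW]
Check (1,2,4,1,1) → sorted (1,1,1,2,4): b_i ≤ i ∀i, a PF.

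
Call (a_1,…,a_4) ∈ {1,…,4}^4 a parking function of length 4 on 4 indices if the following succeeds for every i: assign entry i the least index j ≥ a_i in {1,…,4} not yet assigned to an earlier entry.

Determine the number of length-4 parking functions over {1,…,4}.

125

Count = 1·5^3 = 1×125 = 125 (Konheim–Weiss)
Check (1,1,2,1) → sorted (1,1,1,2): b_i ≤ i ∀i, a PF.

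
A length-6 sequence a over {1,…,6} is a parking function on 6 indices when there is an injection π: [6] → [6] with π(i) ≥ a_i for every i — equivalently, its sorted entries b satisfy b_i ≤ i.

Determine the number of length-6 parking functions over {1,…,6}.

|PF| = (7−6)·7^(6−1) = 1×16807 = 16807
Example (5,1,1,1,2,5) → sorted (1,1,1,2,5,5): b_i ≤ i ∀i, a PF.

16807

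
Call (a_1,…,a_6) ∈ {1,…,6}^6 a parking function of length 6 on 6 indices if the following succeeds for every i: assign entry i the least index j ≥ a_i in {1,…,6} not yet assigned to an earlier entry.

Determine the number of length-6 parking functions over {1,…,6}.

16807

#PF = 1·7^5 = 1×16807 = 16807 [KW]
E.g. (3,5,1,6,1,2) → sorted (1,1,2,3,5,6): b_i ≤ i ∀i, a PF.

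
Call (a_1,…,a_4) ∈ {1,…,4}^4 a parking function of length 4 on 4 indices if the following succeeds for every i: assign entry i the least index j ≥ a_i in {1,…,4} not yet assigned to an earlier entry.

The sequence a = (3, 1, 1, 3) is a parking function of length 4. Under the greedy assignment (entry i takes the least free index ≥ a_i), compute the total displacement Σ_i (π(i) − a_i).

2

Σπ = 10 ({1..4} each once); Σa = 3+1+1+3 = 8; disp = 10−8 = 2.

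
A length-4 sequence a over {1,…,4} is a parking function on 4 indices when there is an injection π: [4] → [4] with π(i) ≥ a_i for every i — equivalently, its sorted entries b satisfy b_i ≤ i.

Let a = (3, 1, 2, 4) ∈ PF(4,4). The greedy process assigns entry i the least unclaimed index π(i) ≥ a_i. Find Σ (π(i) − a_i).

Σπ(i) = 1+…+4 = 10; Σa = 3+1+2+4 = 10; disp = 10−10 = 0.

0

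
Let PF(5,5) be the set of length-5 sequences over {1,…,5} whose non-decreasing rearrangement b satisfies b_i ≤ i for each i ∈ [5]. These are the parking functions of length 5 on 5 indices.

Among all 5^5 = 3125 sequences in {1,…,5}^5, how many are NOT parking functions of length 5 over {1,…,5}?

|PF(5,5)| = (5−5+1)·(5+1)^(5−1) = 1×1296 = 1296 [KW]
One tuple (1,3,4,4,4) → sorted (1,3,4,4,4): b_2=3>2, not a PF.
5^5 − 1296 = 3125 − 1296 = 1829

1829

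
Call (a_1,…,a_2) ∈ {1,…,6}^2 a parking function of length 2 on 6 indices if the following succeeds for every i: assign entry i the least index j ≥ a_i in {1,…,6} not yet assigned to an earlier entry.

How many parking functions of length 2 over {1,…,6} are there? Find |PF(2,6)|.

|PF| = 5·7^1 = 5·7 = 35 [KW]
Example (2,2) → sorted (2,2): b_i ≤ 4+i ∀i, a PF.

35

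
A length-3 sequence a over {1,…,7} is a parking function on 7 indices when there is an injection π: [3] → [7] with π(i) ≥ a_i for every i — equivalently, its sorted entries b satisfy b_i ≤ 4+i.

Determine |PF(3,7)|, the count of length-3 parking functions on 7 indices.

Count = 5·8^2 = 5×64 = 320 (Konheim–Weiss)
Example (2,5,6) → sorted (2,5,6): b_i ≤ 4+i ∀i, a PF.

320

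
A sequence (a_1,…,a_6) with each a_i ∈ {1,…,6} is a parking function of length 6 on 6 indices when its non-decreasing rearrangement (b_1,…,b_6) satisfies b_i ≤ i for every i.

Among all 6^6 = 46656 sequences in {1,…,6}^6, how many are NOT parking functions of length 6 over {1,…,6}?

29849

#PF = (7−6)·7^(6−1) = 1×16807 = 16807 (Pollak)
Example (3,6,3,3,5,6) → sorted (3,3,3,5,6,6): b_1=3>1, not a PF.
So 46656 − 16807 = 29849 fail.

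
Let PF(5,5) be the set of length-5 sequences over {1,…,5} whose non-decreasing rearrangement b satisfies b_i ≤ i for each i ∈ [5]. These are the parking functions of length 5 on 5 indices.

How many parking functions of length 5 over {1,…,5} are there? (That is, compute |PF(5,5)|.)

#PF = (5+1−5)·(5+1)^{5−1} = 1×1296 = 1296 [KW]
Check (2,1,1,2,4) → sorted (1,1,2,2,4): b_i ≤ i ∀i, a PF.

1296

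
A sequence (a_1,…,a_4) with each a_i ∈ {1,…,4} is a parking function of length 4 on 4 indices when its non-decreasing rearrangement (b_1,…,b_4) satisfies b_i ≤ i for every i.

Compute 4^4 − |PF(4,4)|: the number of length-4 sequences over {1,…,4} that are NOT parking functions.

Count = 1·5^3 = 1 · 125 = 125 [KW]
One tuple (3,4,3,4) → sorted (3,3,4,4): b_1=3>1, not a PF.
Total 256; non-PF = 256−125 = 131

131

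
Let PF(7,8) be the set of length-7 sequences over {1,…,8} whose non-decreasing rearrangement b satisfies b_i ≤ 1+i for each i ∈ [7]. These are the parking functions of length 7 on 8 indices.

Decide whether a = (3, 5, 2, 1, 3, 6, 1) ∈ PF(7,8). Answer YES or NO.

Order a: b = (1, 1, 2, 3, 3, 5, 6).
  b_1=1 ≤ 2
  b_2=1 ≤ 3
  b_3=2 ≤ 4
  b_4=3 ≤ 5
  b_5=3 ≤ 6
  b_6=5 ≤ 7
  b_7=6 ≤ 8
All bounds hold ⇒ YES

YES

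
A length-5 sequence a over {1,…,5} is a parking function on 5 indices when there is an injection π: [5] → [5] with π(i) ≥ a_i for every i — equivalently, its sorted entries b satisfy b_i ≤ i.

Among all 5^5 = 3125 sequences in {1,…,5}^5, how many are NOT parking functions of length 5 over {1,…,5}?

1829

#PF = (5−5+1)·(5+1)^(5−1) = 1·1296 = 1296 (Pollak)
Example (2,4,5,3,4) → sorted (2,3,4,4,5): b_1=2>1, not a PF.
So 3125 − 1296 = 1829 fail.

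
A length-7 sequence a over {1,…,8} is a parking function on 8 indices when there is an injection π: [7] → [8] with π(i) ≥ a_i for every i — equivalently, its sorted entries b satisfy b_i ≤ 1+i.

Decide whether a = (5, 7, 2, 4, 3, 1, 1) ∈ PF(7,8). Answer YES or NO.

YES

Sorted: b = (1, 1, 2, 3, 4, 5, 7).
  b_1=1 ≤ 2
  b_2=1 ≤ 3
  b_3=2 ≤ 4
  b_4=3 ≤ 5
  b_5=4 ≤ 6
  b_6=5 ≤ 7
  b_7=7 ≤ 8
All bounds hold ⇒ YES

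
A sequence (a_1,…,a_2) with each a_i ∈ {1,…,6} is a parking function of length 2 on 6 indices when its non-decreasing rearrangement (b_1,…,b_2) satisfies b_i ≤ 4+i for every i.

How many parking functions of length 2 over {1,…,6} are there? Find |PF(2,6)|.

35

|PF(2,6)| = 5·7^1 = 5·7 = 35 (Pollak)
Example (2,6) → sorted (2,6): b_i ≤ 4+i ∀i, a PF.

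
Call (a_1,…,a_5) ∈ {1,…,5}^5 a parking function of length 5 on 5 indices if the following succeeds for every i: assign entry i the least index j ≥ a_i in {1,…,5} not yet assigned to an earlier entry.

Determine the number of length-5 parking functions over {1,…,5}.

|PF| = 1·6^4 = 1·1296 = 1296 (Pollak)
E.g. (1,2,3,1,2) → sorted (1,1,2,2,3): b_i ≤ i ∀i, a PF.

1296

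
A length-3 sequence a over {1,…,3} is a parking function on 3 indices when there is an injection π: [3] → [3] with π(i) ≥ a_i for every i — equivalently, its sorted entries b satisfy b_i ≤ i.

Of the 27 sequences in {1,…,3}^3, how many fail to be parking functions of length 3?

|PF| = (4−3)·4^(3−1) = 1 · 16 = 16 [KW]
E.g. (2,3,2) → sorted (2,2,3): b_1=2>1, not a PF.
3^3 − 16 = 27 − 16 = 11

11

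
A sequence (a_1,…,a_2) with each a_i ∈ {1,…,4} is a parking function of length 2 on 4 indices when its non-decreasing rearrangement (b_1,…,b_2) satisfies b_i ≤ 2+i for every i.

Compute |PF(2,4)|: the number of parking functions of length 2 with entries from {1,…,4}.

15

|PF(2,4)| = 3·5^1 = 3·5 = 15 (Konheim–Weiss)
Check (3,1) → sorted (1,3): b_i ≤ 2+i ∀i, a PF.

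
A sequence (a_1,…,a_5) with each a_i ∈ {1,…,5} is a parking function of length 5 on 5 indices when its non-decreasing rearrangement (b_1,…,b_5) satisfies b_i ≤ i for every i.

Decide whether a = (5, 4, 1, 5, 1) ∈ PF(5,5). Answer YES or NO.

NO

Order a: b = (1, 1, 4, 5, 5).
  b_1=1 ≤ 1
  b_2=1 ≤ 2
  b_3=4 > 3
  fails at i=3 ⇒ NO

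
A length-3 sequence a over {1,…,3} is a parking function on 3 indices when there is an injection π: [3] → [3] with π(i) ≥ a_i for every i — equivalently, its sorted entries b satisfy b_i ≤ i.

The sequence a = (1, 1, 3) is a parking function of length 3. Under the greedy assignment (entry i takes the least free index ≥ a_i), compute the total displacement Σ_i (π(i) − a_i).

Σπ(i) = 1+…+3 = 6; Σa = 1+1+3 = 5; disp = 6−5 = 1.

1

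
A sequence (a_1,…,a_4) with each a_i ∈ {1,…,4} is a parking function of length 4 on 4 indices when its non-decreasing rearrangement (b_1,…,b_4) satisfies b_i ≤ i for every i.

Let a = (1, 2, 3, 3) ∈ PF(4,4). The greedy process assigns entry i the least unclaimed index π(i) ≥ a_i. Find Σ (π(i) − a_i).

1

Σπ(i) = 1+…+4 = 10; Σa = 1+2+3+3 = 9; disp = 10−9 = 1.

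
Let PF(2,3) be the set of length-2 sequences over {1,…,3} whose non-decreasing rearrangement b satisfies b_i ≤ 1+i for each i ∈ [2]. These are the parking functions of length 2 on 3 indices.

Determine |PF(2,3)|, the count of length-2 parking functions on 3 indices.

|PF(2,3)| = (4−2)·4^(2−1) = 2 · 4 = 8 (Pollak)
One tuple (1,2) → sorted (1,2): b_i ≤ 1+i ∀i, a PF.

8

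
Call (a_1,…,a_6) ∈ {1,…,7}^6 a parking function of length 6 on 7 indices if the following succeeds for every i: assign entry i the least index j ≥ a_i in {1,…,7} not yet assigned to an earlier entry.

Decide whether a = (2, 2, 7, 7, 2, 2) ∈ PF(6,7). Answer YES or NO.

Order a: b = (2, 2, 2, 2, 7, 7).
  b_1=2 ≤ 2
  b_2=2 ≤ 3
  b_3=2 ≤ 4
  b_4=2 ≤ 5
  b_5=7 > 6
  fails at i=5 ⇒ NO

NO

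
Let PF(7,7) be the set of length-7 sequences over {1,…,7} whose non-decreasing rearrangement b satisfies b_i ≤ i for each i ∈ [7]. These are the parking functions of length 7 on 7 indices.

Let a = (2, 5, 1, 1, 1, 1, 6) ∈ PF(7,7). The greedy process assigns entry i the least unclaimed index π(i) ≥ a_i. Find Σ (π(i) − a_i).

11

Σπ = 28 ({1..7} each once); Σa = 2+5+1+1+1+1+6 = 17; disp = 28−17 = 11.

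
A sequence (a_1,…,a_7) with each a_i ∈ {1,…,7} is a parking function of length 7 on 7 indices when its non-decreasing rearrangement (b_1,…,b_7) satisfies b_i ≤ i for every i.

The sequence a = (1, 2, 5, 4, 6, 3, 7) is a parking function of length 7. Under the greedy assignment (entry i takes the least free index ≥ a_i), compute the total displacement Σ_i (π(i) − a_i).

0

Σπ(i) = 1+…+7 = 28; Σa = 1+2+5+4+6+3+7 = 28; disp = 28−28 = 0.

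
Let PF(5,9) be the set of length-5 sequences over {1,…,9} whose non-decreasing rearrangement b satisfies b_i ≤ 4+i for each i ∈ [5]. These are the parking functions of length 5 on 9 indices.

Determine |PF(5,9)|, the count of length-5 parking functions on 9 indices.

50000

|PF| = (10−5)·10^(5−1) = 5×10000 = 50000 [KW]
Example (1,9,6,6,4) → sorted (1,4,6,6,9): b_i ≤ 4+i ∀i, a PF.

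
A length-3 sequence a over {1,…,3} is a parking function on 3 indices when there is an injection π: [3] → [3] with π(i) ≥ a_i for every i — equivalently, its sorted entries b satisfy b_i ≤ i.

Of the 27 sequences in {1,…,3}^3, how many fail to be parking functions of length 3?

11

|PF(3,3)| = (3−3+1)·(3+1)^(3−1) = 1·16 = 16
Check (3,3,3) → sorted (3,3,3): b_1=3>1, not a PF.
Total 27; non-PF = 27−16 = 11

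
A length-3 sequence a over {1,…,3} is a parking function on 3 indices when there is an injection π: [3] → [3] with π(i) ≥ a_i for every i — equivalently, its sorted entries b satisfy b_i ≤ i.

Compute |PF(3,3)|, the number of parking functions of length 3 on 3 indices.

16

|PF(3,3)| = (3−3+1)·(3+1)^(3−1) = 1×16 = 16
Example (2,1,1) → sorted (1,1,2): b_i ≤ i ∀i, a PF.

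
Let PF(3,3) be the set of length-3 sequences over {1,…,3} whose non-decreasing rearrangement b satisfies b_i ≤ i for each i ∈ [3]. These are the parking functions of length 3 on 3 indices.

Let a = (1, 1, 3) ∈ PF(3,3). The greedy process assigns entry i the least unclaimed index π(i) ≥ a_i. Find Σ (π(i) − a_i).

1

Σπ(i) = 1+…+3 = 6; Σa = 1+1+3 = 5; disp = 6−5 = 1.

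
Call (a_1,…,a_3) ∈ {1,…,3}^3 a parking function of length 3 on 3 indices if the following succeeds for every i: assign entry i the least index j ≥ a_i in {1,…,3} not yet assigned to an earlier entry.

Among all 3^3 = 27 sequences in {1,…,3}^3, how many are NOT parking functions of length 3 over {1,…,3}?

11

Count = (4−3)·4^(3−1) = 1·16 = 16 (Konheim–Weiss)
E.g. (3,2,3) → sorted (2,3,3): b_1=2>1, not a PF.
Total 27; non-PF = 27−16 = 11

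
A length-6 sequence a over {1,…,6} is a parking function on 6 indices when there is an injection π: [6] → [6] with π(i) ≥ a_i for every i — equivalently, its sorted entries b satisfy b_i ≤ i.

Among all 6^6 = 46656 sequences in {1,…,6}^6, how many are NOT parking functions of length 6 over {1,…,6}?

#PF = (6+1−6)·(6+1)^{6−1} = 1·16807 = 16807
E.g. (2,4,5,5,6,4) → sorted (2,4,4,5,5,6): b_1=2>1, not a PF.
6^6 − 16807 = 46656 − 16807 = 29849

29849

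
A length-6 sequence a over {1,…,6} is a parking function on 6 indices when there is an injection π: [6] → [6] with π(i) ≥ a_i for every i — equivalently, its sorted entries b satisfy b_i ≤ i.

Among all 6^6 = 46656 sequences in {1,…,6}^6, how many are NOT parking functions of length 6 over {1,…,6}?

29849

Count = (6−6+1)·(6+1)^(6−1) = 1·16807 = 16807 [KW]
One tuple (6,5,4,5,6,2) → sorted (2,4,5,5,6,6): b_1=2>1, not a PF.
6^6 − 16807 = 46656 − 16807 = 29849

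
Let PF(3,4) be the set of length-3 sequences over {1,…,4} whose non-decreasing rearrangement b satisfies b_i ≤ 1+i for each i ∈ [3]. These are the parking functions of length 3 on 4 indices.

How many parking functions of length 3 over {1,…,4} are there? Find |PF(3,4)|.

50

#PF = (4+1−3)·(4+1)^{3−1} = 2×25 = 50 (Konheim–Weiss)
Check (1,2,1) → sorted (1,1,2): b_i ≤ 1+i ∀i, a PF.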